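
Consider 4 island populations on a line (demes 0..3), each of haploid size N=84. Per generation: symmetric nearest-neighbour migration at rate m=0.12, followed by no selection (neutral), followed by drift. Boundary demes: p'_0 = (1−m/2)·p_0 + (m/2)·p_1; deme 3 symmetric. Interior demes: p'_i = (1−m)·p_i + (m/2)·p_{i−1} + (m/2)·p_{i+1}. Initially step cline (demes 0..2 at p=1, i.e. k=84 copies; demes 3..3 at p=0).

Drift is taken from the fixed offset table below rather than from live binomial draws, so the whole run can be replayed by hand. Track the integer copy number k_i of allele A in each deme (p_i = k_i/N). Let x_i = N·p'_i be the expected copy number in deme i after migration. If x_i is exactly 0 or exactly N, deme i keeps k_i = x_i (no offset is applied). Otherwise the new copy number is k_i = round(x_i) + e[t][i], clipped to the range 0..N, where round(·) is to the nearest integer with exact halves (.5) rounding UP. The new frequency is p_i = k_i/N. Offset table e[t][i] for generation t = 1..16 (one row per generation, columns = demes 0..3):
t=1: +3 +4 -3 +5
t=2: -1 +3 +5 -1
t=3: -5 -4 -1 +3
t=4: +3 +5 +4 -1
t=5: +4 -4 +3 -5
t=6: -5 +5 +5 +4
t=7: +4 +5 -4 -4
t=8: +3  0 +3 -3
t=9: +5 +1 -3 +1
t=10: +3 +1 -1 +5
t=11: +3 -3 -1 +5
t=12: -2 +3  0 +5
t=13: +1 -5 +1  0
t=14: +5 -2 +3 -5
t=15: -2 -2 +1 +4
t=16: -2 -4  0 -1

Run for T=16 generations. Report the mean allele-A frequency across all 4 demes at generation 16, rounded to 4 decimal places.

0.7827

t=0: k=[84 84 84 0]
t=1: x=[84.0000 84.0000 78.9600 5.0400] k=[84 84 76 10]
t=2: x=[84.0000 83.5200 72.5200 13.9600] k=[84 84 78 13]
t=3: x=[84.0000 83.6400 74.4600 16.9000] k=[84 80 73 20]
t=4: x=[83.7600 79.8200 70.2400 23.1800] k=[84 84 74 22]
t=5: x=[84.0000 83.4000 71.4800 25.1200] k=[84 79 74 20]
t=6: x=[83.7000 79.0000 71.0600 23.2400] k=[79 84 76 27]
t=7: x=[79.3000 83.2200 73.5400 29.9400] k=[83 84 70 26]
t=8: x=[83.0600 83.1000 68.2000 28.6400] k=[84 83 71 26]
t=9: x=[83.9400 82.3400 69.0200 28.7000] k=[84 83 66 30]
t=10: x=[83.9400 82.0400 64.8600 32.1600] k=[84 83 64 37]
t=11: x=[83.9400 81.9200 63.5200 38.6200] k=[84 79 63 44]
t=12: x=[83.7000 78.3400 62.8200 45.1400] k=[82 81 63 50]
t=13: x=[81.9400 79.9800 63.3000 50.7800] k=[83 75 64 51]
t=14: x=[82.5200 74.8200 63.8800 51.7800] k=[84 73 67 47]
t=15: x=[83.3400 73.3000 66.1600 48.2000] k=[81 71 67 52]
t=16: x=[80.4000 71.3600 66.3400 52.9000] k=[78 67 66 52]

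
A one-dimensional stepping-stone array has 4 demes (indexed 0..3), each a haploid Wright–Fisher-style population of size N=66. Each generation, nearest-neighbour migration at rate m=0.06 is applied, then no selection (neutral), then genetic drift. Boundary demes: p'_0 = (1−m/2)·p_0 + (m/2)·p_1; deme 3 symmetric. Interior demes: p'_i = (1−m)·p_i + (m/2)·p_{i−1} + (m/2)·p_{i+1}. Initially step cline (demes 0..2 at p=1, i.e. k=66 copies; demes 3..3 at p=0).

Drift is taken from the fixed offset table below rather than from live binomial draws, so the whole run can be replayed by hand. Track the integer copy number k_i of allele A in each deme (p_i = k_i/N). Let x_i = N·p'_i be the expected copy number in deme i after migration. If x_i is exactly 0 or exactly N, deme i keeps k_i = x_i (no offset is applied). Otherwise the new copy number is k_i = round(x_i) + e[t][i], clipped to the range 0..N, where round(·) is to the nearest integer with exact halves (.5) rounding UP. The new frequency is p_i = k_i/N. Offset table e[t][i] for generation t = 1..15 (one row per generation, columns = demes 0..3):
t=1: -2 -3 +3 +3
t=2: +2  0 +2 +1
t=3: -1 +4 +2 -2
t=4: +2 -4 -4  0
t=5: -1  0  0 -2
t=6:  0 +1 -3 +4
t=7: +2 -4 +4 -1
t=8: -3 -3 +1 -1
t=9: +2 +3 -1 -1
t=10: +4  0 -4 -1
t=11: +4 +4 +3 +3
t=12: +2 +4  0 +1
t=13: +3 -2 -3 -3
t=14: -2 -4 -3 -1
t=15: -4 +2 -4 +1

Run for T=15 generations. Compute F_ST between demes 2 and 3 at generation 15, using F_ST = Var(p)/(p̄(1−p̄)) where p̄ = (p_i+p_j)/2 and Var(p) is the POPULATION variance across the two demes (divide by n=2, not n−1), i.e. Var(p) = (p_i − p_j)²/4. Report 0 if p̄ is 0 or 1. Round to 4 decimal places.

t=0: k=[66 66 66 0]
t=1: x=[66.0000 66.0000 64.0200 1.9800] k=[66 66 66 5]
t=2: x=[66.0000 66.0000 64.1700 6.8300] k=[66 66 66 8]
t=3: x=[66.0000 66.0000 64.2600 9.7400] k=[66 66 66 8]
t=4: x=[66.0000 66.0000 64.2600 9.7400] k=[66 66 60 10]
t=5: x=[66.0000 65.8200 58.6800 11.5000] k=[66 66 59 10]
t=6: x=[66.0000 65.7900 57.7400 11.4700] k=[66 66 55 15]
t=7: x=[66.0000 65.6700 54.1300 16.2000] k=[66 62 58 15]
t=8: x=[65.8800 62.0000 56.8300 16.2900] k=[63 59 58 15]
t=9: x=[62.8800 59.0900 56.7400 16.2900] k=[65 62 56 15]
t=10: x=[64.9100 61.9100 54.9500 16.2300] k=[66 62 51 15]
t=11: x=[65.8800 61.7900 50.2500 16.0800] k=[66 66 53 19]
t=12: x=[66.0000 65.6100 52.3700 20.0200] k=[66 66 52 21]
t=13: x=[66.0000 65.5800 51.4900 21.9300] k=[66 64 48 19]
t=14: x=[65.9400 63.5800 47.6100 19.8700] k=[64 60 45 19]
t=15: x=[63.8800 59.6700 44.6700 19.7800] k=[60 62 41 21]

0.0922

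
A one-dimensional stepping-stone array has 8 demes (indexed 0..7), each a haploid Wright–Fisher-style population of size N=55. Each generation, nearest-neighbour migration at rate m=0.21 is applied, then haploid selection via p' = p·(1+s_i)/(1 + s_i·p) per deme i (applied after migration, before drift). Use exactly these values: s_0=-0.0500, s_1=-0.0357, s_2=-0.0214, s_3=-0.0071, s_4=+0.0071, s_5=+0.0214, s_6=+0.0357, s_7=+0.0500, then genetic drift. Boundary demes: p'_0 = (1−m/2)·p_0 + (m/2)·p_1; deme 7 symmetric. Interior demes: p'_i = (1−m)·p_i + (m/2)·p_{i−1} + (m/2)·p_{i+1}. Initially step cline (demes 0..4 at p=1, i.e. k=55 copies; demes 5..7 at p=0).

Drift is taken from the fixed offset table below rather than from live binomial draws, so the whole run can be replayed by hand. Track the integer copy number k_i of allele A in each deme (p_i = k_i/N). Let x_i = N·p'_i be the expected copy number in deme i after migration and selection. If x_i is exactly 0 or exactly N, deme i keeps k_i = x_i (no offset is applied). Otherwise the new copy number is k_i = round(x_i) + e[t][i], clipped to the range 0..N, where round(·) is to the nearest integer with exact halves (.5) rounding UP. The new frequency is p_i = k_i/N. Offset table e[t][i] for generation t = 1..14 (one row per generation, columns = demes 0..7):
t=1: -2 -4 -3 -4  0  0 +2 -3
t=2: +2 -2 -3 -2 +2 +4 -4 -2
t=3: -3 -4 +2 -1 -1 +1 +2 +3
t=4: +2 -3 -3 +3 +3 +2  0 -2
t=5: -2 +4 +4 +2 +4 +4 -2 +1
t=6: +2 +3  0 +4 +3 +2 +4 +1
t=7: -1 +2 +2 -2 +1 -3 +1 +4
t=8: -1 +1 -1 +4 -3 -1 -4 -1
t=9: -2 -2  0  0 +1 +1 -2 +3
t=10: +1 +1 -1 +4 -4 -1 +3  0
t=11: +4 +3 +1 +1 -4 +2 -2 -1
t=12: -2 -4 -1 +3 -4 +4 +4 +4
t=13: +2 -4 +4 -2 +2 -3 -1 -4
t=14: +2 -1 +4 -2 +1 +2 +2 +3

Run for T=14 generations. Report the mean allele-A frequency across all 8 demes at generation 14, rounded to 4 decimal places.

0.7068

t=0: k=[55 55 55 55 55 0 0 0]
t=1: x=[55.0000 55.0000 55.0000 55.0000 49.2615 5.8854 0.0000 0.0000] k=[55 55 55 55 49 6 0 0]
t=2: x=[55.0000 55.0000 55.0000 54.3655 45.1722 10.0579 0.6522 0.0000] k=[55 55 55 52 47 14 0 0]
t=3: x=[55.0000 55.0000 54.6782 51.7684 44.1219 16.2362 1.5210 0.0000] k=[55 55 55 51 43 17 4 0]
t=4: x=[55.0000 55.0000 54.5709 50.5510 41.1833 18.6249 5.1052 0.4408] k=[55 55 52 54 44 21 5 0]
t=5: x=[55.0000 54.6734 52.4734 52.7245 42.7027 22.0140 6.3494 0.5510] k=[55 55 55 55 47 26 4 2]
t=6: x=[55.0000 55.0000 55.0000 54.1541 45.6898 26.1853 6.2929 2.3158] k=[55 55 55 55 49 28 10 3]
t=7: x=[55.0000 55.0000 55.0000 54.3655 47.4711 28.6058 11.4702 3.9085] k=[55 55 55 52 48 26 12 8]
t=8: x=[55.0000 55.0000 54.6782 51.8741 46.1626 27.1310 13.4024 8.7738] k=[55 55 54 55 43 26 9 8]
t=9: x=[55.0000 54.8911 54.1930 53.6255 42.5433 26.2904 10.9851 8.4480] k=[55 53 54 54 44 27 9 11]
t=10: x=[54.7790 53.2546 53.8713 52.9359 43.3302 27.1861 11.4140 11.2194] k=[55 54 53 55 39 26 14 11]
t=11: x=[54.8895 53.9637 53.2793 53.0970 39.3942 26.3955 15.3298 11.7598] k=[55 55 54 54 35 28 13 11]
t=12: x=[55.0000 54.8911 54.0858 51.9848 36.3473 27.4511 14.7404 11.6518] k=[55 51 53 55 32 31 19 16]
t=13: x=[54.5581 51.5131 52.9579 52.3571 34.4012 30.1338 20.3930 16.8804] k=[55 48 55 50 36 27 19 13]
t=14: x=[54.2269 49.2865 53.7131 49.0171 36.6117 27.3961 19.6508 14.1363] k=[55 48 55 47 38 29 22 17]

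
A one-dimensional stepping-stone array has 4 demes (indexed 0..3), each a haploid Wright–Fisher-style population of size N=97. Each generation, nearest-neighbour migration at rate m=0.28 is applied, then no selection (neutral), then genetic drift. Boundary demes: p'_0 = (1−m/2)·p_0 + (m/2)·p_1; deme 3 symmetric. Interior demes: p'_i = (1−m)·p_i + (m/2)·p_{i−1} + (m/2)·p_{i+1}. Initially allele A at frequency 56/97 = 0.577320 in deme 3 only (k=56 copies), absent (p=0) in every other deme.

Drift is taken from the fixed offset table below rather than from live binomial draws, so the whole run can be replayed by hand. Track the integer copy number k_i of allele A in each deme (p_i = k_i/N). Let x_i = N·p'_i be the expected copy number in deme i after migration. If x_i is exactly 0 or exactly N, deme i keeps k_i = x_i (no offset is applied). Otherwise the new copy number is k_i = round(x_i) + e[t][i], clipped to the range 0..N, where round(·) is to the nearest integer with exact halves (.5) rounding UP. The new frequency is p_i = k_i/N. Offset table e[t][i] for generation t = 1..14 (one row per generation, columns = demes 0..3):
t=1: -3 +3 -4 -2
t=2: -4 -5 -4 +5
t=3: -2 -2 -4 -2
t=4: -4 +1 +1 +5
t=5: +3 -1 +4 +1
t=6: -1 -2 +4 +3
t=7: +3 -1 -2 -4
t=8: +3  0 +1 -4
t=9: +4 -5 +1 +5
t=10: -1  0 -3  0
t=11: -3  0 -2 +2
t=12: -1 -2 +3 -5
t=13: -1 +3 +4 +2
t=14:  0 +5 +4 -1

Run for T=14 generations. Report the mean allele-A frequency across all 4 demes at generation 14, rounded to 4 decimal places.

0.1753

t=0: k=[0 0 0 56]
t=1: x=[0.0000 0.0000 7.8400 48.1600] k=[0 0 4 46]
t=2: x=[0.0000 0.5600 9.3200 40.1200] k=[0 0 5 45]
t=3: x=[0.0000 0.7000 9.9000 39.4000] k=[0 0 6 37]
t=4: x=[0.0000 0.8400 9.5000 32.6600] k=[0 2 11 38]
t=5: x=[0.2800 2.9800 13.5200 34.2200] k=[3 2 18 35]
t=6: x=[2.8600 4.3800 18.1400 32.6200] k=[2 2 22 36]
t=7: x=[2.0000 4.8000 21.1600 34.0400] k=[5 4 19 30]
t=8: x=[4.8600 6.2400 18.4400 28.4600] k=[8 6 19 24]
t=9: x=[7.7200 8.1000 17.8800 23.3000] k=[12 3 19 28]
t=10: x=[10.7400 6.5000 18.0200 26.7400] k=[10 7 15 27]
t=11: x=[9.5800 8.5400 15.5600 25.3200] k=[7 9 14 27]
t=12: x=[7.2800 9.4200 15.1200 25.1800] k=[6 7 18 20]
t=13: x=[6.1400 8.4000 16.7400 19.7200] k=[5 11 21 22]
t=14: x=[5.8400 11.5600 19.7400 21.8600] k=[6 17 24 21]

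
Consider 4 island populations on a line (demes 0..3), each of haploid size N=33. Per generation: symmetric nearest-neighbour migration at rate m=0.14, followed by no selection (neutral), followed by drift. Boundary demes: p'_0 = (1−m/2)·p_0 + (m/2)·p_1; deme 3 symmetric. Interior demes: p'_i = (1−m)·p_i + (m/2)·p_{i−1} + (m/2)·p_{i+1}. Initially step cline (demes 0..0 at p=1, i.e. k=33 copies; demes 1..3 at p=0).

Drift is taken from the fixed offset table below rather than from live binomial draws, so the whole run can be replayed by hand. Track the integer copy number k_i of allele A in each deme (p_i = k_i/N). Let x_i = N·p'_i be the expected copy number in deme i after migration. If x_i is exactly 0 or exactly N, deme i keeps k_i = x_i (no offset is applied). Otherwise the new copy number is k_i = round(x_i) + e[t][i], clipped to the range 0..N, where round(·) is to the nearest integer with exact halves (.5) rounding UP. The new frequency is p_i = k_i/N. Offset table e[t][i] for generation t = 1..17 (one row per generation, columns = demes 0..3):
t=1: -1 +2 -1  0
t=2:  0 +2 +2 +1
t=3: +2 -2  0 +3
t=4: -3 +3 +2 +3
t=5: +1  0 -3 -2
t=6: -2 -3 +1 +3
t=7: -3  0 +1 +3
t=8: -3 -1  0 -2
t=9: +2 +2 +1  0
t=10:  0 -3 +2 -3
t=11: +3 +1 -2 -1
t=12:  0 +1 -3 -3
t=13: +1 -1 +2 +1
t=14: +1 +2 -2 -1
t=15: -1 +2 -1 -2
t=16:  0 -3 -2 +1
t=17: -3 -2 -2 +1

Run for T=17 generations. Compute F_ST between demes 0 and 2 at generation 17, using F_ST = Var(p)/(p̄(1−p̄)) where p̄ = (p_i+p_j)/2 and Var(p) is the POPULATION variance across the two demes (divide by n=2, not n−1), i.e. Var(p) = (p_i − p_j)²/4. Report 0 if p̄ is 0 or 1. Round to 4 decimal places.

0.2453

t=0: k=[33 0 0 0]
t=1: x=[30.6900 2.3100 0.0000 0.0000] k=[30 4 0 0]
t=2: x=[28.1800 5.5400 0.2800 0.0000] k=[28 8 2 0]
t=3: x=[26.6000 8.9800 2.2800 0.1400] k=[29 7 2 3]
t=4: x=[27.4600 8.1900 2.4200 2.9300] k=[24 11 4 6]
t=5: x=[23.0900 11.4200 4.6300 5.8600] k=[24 11 2 4]
t=6: x=[23.0900 11.2800 2.7700 3.8600] k=[21 8 4 7]
t=7: x=[20.0900 8.6300 4.4900 6.7900] k=[17 9 5 10]
t=8: x=[16.4400 9.2800 5.6300 9.6500] k=[13 8 6 8]
t=9: x=[12.6500 8.2100 6.2800 7.8600] k=[15 10 7 8]
t=10: x=[14.6500 10.1400 7.2800 7.9300] k=[15 7 9 5]
t=11: x=[14.4400 7.7000 8.5800 5.2800] k=[17 9 7 4]
t=12: x=[16.4400 9.4200 6.9300 4.2100] k=[16 10 4 1]
t=13: x=[15.5800 10.0000 4.2100 1.2100] k=[17 9 6 2]
t=14: x=[16.4400 9.3500 5.9300 2.2800] k=[17 11 4 1]
t=15: x=[16.5800 10.9300 4.2800 1.2100] k=[16 13 3 0]
t=16: x=[15.7900 12.5100 3.4900 0.2100] k=[16 10 1 1]
t=17: x=[15.5800 9.7900 1.6300 1.0000] k=[13 8 0 2]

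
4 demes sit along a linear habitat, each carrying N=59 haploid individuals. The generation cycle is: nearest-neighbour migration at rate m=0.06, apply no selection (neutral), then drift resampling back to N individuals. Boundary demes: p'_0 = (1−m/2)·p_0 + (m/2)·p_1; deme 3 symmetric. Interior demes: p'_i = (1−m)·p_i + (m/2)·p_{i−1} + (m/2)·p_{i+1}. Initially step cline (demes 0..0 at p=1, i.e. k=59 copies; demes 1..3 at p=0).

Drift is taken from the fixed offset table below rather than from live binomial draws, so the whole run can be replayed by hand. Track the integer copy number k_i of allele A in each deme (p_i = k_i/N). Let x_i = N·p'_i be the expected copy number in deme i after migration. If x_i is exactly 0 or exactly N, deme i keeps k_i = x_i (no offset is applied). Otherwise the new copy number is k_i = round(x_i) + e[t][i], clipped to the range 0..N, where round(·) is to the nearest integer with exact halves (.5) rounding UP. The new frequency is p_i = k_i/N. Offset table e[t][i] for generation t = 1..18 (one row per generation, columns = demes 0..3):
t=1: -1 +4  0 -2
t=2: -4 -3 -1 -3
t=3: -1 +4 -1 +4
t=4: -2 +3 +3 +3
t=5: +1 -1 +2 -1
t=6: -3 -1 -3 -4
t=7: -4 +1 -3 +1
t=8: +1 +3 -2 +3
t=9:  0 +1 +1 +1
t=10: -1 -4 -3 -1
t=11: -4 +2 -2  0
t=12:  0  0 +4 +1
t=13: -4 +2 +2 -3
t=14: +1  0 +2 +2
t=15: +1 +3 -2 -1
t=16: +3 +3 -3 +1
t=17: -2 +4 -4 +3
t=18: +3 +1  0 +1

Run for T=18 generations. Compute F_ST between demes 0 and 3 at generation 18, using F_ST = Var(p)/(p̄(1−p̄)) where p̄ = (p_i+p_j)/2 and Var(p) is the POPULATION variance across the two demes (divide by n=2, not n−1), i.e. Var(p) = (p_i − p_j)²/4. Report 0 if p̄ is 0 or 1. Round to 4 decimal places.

0.1717

t=0: k=[59 0 0 0]
t=1: x=[57.2300 1.7700 0.0000 0.0000] k=[56 6 0 0]
t=2: x=[54.5000 7.3200 0.1800 0.0000] k=[51 4 0 0]
t=3: x=[49.5900 5.2900 0.1200 0.0000] k=[49 9 0 0]
t=4: x=[47.8000 9.9300 0.2700 0.0000] k=[46 13 3 0]
t=5: x=[45.0100 13.6900 3.2100 0.0900] k=[46 13 5 0]
t=6: x=[45.0100 13.7500 5.0900 0.1500] k=[42 13 2 0]
t=7: x=[41.1300 13.5400 2.2700 0.0600] k=[37 15 0 1]
t=8: x=[36.3400 15.2100 0.4800 0.9700] k=[37 18 0 4]
t=9: x=[36.4300 18.0300 0.6600 3.8800] k=[36 19 2 5]
t=10: x=[35.4900 19.0000 2.6000 4.9100] k=[34 15 0 4]
t=11: x=[33.4300 15.1200 0.5700 3.8800] k=[29 17 0 4]
t=12: x=[28.6400 16.8500 0.6300 3.8800] k=[29 17 5 5]
t=13: x=[28.6400 17.0000 5.3600 5.0000] k=[25 19 7 2]
t=14: x=[24.8200 18.8200 7.2100 2.1500] k=[26 19 9 4]
t=15: x=[25.7900 18.9100 9.1500 4.1500] k=[27 22 7 3]
t=16: x=[26.8500 21.7000 7.3300 3.1200] k=[30 25 4 4]
t=17: x=[29.8500 24.5200 4.6300 4.0000] k=[28 29 1 7]
t=18: x=[28.0300 28.1300 2.0200 6.8200] k=[31 29 2 8]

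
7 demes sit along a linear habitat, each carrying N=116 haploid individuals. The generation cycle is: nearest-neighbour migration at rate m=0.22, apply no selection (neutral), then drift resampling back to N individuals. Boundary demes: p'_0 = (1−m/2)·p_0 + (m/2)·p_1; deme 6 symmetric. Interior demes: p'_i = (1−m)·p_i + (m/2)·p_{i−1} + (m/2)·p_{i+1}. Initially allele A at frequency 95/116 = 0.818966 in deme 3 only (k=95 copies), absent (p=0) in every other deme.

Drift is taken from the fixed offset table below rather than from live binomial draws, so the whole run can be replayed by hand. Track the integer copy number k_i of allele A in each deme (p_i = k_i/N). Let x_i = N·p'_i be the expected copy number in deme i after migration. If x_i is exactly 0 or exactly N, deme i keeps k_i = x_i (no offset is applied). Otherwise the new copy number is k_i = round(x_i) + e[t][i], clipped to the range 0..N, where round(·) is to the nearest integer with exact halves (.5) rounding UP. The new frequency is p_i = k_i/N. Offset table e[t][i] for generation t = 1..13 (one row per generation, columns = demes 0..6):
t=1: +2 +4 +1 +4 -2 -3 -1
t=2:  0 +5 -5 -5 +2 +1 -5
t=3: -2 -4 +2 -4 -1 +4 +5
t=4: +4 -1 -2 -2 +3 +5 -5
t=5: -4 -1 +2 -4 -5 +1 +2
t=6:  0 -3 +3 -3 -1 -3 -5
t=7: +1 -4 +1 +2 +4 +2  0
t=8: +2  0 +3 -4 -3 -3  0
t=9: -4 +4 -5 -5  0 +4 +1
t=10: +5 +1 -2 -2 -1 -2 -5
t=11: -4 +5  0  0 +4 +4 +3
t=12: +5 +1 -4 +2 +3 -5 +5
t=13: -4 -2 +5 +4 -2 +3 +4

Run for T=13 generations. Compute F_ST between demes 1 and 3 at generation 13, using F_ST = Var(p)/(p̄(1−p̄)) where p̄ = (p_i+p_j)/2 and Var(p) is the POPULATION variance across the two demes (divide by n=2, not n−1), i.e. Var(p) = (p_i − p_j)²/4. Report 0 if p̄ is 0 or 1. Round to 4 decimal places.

0.0138

t=0: k=[0 0 0 95 0 0 0]
t=1: x=[0.0000 0.0000 10.4500 74.1000 10.4500 0.0000 0.0000] k=[0 0 11 78 8 0 0]
t=2: x=[0.0000 1.2100 17.1600 62.9300 14.8200 0.8800 0.0000] k=[0 6 12 58 17 2 0]
t=3: x=[0.6600 6.0000 16.4000 48.4300 19.8600 3.4300 0.2200] k=[0 2 18 44 19 7 5]
t=4: x=[0.2200 3.5400 19.1000 38.3900 20.4300 8.1000 5.2200] k=[4 3 17 36 23 13 0]
t=5: x=[3.8900 4.6500 17.5500 32.4800 23.3300 12.6700 1.4300] k=[0 4 20 28 18 14 3]
t=6: x=[0.4400 5.3200 19.1200 26.0200 18.6600 13.2300 4.2100] k=[0 2 22 23 18 10 0]
t=7: x=[0.2200 3.9800 19.9100 22.3400 17.6700 9.7800 1.1000] k=[1 0 21 24 22 12 1]
t=8: x=[0.8900 2.4200 19.0200 23.4500 21.1200 11.8900 2.2100] k=[3 2 22 19 18 9 2]
t=9: x=[2.8900 4.3100 19.4700 19.2200 17.1200 9.2200 2.7700] k=[0 8 14 14 17 13 4]
t=10: x=[0.8800 7.7800 13.3400 14.3300 16.2300 12.4500 4.9900] k=[6 9 11 12 15 10 0]
t=11: x=[6.3300 8.8900 10.8900 12.2200 14.1200 9.4500 1.1000] k=[2 14 11 12 18 13 4]
t=12: x=[3.3200 12.3500 11.4400 12.5500 16.7900 12.5600 4.9900] k=[8 13 7 15 20 8 10]
t=13: x=[8.5500 11.7900 8.5400 14.6700 18.1300 9.5400 9.7800] k=[5 10 14 19 16 13 14]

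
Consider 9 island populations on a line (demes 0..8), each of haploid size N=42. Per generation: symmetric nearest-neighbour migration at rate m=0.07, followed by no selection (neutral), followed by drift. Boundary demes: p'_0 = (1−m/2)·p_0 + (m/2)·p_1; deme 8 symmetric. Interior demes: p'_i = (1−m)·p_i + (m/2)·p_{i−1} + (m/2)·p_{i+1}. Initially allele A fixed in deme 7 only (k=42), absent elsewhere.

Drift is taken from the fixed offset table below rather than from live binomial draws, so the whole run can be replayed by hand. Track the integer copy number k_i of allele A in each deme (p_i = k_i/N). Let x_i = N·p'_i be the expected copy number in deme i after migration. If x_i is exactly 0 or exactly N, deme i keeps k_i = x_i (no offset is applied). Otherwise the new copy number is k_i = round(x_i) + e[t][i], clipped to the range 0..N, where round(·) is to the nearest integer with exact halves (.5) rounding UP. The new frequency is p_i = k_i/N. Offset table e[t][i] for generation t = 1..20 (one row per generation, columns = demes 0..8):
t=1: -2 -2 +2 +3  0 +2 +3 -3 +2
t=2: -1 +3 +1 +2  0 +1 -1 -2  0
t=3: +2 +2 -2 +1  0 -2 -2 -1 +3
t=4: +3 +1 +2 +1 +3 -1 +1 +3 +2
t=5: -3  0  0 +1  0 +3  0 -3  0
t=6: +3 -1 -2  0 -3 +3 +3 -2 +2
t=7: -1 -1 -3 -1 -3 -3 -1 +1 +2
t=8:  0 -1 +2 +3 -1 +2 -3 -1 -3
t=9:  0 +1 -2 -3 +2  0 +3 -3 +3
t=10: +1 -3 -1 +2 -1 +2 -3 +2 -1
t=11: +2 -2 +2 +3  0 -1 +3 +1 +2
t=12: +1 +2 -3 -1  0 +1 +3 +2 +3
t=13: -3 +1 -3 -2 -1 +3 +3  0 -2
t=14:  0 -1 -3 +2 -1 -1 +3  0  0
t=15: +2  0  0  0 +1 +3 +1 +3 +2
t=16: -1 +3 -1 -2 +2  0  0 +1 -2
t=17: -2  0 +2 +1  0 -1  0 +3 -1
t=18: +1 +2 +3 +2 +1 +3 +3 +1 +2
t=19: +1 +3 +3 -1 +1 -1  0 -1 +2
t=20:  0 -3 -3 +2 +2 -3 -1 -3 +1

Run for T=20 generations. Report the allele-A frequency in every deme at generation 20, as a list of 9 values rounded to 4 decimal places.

[0.0476, 0.1667, 0.1190, 0.1429, 0.1667, 0.2381, 0.5000, 0.5476, 0.5238]

t=0: k=[0 0 0 0 0 0 0 42 0]
t=1: x=[0.0000 0.0000 0.0000 0.0000 0.0000 0.0000 1.4700 39.0600 1.4700] k=[0 0 0 0 0 0 4 36 3]
t=2: x=[0.0000 0.0000 0.0000 0.0000 0.0000 0.1400 4.9800 33.7250 4.1550] k=[0 0 0 0 0 1 4 32 4]
t=3: x=[0.0000 0.0000 0.0000 0.0000 0.0350 1.0700 4.8750 30.0400 4.9800] k=[0 0 0 0 0 0 3 29 8]
t=4: x=[0.0000 0.0000 0.0000 0.0000 0.0000 0.1050 3.8050 27.3550 8.7350] k=[0 0 0 0 0 0 5 30 11]
t=5: x=[0.0000 0.0000 0.0000 0.0000 0.0000 0.1750 5.7000 28.4600 11.6650] k=[0 0 0 0 0 3 6 25 12]
t=6: x=[0.0000 0.0000 0.0000 0.0000 0.1050 3.0000 6.5600 23.8800 12.4550] k=[0 0 0 0 0 6 10 22 14]
t=7: x=[0.0000 0.0000 0.0000 0.0000 0.2100 5.9300 10.2800 21.3000 14.2800] k=[0 0 0 0 0 3 9 22 16]
t=8: x=[0.0000 0.0000 0.0000 0.0000 0.1050 3.1050 9.2450 21.3350 16.2100] k=[0 0 0 0 0 5 6 20 13]
t=9: x=[0.0000 0.0000 0.0000 0.0000 0.1750 4.8600 6.4550 19.2650 13.2450] k=[0 0 0 0 2 5 9 16 16]
t=10: x=[0.0000 0.0000 0.0000 0.0700 2.0350 5.0350 9.1050 15.7550 16.0000] k=[0 0 0 2 1 7 6 18 15]
t=11: x=[0.0000 0.0000 0.0700 1.8950 1.2450 6.7550 6.4550 17.4750 15.1050] k=[0 0 2 5 1 6 9 18 17]
t=12: x=[0.0000 0.0700 2.0350 4.7550 1.3150 5.9300 9.2100 17.6500 17.0350] k=[0 2 0 4 1 7 12 20 20]
t=13: x=[0.0700 1.8600 0.2100 3.7550 1.3150 6.9650 12.1050 19.7200 20.0000] k=[0 3 0 2 0 10 15 20 18]
t=14: x=[0.1050 2.7900 0.1750 1.8600 0.4200 9.8250 15.0000 19.7550 18.0700] k=[0 2 0 4 0 9 18 20 18]
t=15: x=[0.0700 1.8600 0.2100 3.7200 0.4550 9.0000 17.7550 19.8600 18.0700] k=[2 2 0 4 1 12 19 23 20]
t=16: x=[2.0000 1.9300 0.2100 3.7550 1.4900 11.8600 18.8950 22.7550 20.1050] k=[1 5 0 2 3 12 19 24 18]
t=17: x=[1.1400 4.6850 0.2450 1.9650 3.2800 11.9300 18.9300 23.6150 18.2100] k=[0 5 2 3 3 11 19 27 17]
t=18: x=[0.1750 4.7200 2.1400 2.9650 3.2800 11.0000 19.0000 26.3700 17.3500] k=[1 7 5 5 4 14 22 27 19]
t=19: x=[1.2100 6.7200 5.0700 4.9650 4.3850 13.9300 21.8950 26.5450 19.2800] k=[2 10 8 4 5 13 22 26 21]
t=20: x=[2.2800 9.6500 7.9300 4.1750 5.2450 13.0350 21.8250 25.6850 21.1750] k=[2 7 5 6 7 10 21 23 22]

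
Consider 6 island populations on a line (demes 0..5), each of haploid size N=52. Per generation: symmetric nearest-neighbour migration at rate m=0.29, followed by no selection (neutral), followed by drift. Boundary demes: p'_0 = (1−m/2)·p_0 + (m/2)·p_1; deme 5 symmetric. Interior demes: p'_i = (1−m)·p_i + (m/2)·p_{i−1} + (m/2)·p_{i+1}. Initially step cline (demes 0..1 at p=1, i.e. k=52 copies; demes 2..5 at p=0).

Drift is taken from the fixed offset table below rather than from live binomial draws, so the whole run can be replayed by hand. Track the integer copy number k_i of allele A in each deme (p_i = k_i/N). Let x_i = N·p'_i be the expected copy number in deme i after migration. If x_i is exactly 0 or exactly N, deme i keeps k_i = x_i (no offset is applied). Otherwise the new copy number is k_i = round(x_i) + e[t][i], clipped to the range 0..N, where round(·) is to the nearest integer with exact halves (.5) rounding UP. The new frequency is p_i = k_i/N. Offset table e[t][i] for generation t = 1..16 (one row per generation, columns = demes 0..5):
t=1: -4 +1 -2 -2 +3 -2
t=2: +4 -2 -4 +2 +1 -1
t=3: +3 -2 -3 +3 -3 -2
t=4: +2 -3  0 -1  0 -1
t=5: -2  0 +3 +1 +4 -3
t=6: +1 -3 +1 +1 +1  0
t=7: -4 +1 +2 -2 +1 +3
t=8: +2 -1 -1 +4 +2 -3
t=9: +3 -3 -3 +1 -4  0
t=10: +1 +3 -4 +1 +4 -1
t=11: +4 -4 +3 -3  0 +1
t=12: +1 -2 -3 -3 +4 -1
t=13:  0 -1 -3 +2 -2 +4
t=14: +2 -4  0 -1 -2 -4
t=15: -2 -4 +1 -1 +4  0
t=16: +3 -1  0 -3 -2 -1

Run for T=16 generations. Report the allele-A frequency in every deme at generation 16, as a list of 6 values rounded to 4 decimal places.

[0.6538, 0.3654, 0.2885, 0.1346, 0.1538, 0.0962]

t=0: k=[52 52 0 0 0 0]
t=1: x=[52.0000 44.4600 7.5400 0.0000 0.0000 0.0000] k=[52 45 6 0 0 0]
t=2: x=[50.9850 40.3600 10.7850 0.8700 0.0000 0.0000] k=[52 38 7 3 0 0]
t=3: x=[49.9700 35.5350 10.9150 3.1450 0.4350 0.0000] k=[52 34 8 6 0 0]
t=4: x=[49.3900 32.8400 11.4800 5.4200 0.8700 0.0000] k=[51 30 11 4 1 0]
t=5: x=[47.9550 30.2900 12.7400 4.5800 1.2900 0.1450] k=[46 30 16 6 5 0]
t=6: x=[43.6800 30.2900 16.5800 7.3050 4.4200 0.7250] k=[45 27 18 8 5 1]
t=7: x=[42.3900 28.3050 17.8550 9.0150 4.8550 1.5800] k=[38 29 20 7 6 5]
t=8: x=[36.6950 29.0000 19.4200 8.7400 6.0000 5.1450] k=[39 28 18 13 8 2]
t=9: x=[37.4050 28.1450 18.7250 13.0000 7.8550 2.8700] k=[40 25 16 14 4 3]
t=10: x=[37.8250 25.8700 17.0150 12.8400 5.3050 3.1450] k=[39 29 13 14 9 2]
t=11: x=[37.5500 28.1300 15.4650 13.1300 8.7100 3.0150] k=[42 24 18 10 9 4]
t=12: x=[39.3900 25.7400 17.7100 11.0150 8.4200 4.7250] k=[40 24 15 8 12 4]
t=13: x=[37.6800 25.0150 15.2900 9.5950 10.2600 5.1600] k=[38 24 12 12 8 9]
t=14: x=[35.9700 24.2900 13.7400 11.4200 8.7250 8.8550] k=[38 20 14 10 7 5]
t=15: x=[35.3900 21.7400 14.2900 10.1450 7.1450 5.2900] k=[33 18 15 9 11 5]
t=16: x=[30.8250 19.7400 14.5650 10.1600 9.8400 5.8700] k=[34 19 15 7 8 5]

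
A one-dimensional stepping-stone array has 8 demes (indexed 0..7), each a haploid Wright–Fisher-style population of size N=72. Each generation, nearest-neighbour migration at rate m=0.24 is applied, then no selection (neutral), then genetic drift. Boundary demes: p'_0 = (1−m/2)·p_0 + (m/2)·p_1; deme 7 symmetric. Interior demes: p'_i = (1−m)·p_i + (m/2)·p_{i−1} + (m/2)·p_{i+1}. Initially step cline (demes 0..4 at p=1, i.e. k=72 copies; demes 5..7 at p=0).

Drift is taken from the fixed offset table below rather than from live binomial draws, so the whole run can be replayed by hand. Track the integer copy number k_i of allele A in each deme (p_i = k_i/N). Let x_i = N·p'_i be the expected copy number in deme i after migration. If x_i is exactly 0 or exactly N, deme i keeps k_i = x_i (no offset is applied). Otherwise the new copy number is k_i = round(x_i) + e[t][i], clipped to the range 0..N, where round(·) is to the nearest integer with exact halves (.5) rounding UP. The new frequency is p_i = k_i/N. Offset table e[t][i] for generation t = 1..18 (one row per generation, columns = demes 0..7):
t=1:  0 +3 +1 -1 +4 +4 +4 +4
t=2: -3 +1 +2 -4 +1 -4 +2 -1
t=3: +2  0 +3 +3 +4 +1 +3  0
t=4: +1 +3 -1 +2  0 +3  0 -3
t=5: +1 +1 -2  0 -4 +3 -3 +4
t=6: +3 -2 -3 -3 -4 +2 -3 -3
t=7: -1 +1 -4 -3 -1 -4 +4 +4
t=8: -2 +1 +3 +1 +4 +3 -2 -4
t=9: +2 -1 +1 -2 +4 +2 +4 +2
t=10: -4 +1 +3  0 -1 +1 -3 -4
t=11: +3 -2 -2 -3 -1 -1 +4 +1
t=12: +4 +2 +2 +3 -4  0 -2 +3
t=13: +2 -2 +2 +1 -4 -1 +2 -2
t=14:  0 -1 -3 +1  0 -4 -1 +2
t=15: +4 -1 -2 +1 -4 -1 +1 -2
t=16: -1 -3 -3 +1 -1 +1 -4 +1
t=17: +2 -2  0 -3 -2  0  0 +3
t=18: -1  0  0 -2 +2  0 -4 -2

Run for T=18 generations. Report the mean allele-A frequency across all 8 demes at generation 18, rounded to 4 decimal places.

0.5799

t=0: k=[72 72 72 72 72 0 0 0]
t=1: x=[72.0000 72.0000 72.0000 72.0000 63.3600 8.6400 0.0000 0.0000] k=[72 72 72 72 67 13 0 0]
t=2: x=[72.0000 72.0000 72.0000 71.4000 61.1200 17.9200 1.5600 0.0000] k=[72 72 72 67 62 14 4 0]
t=3: x=[72.0000 72.0000 71.4000 67.0000 56.8400 18.5600 4.7200 0.4800] k=[72 72 72 70 61 20 8 0]
t=4: x=[72.0000 72.0000 71.7600 69.1600 57.1600 23.4800 8.4800 0.9600] k=[72 72 71 71 57 26 8 0]
t=5: x=[72.0000 71.8800 71.1200 69.3200 54.9600 27.5600 9.2000 0.9600] k=[72 72 69 69 51 31 6 5]
t=6: x=[72.0000 71.6400 69.3600 66.8400 50.7600 30.4000 8.8800 5.1200] k=[72 70 66 64 47 32 6 2]
t=7: x=[71.7600 69.7600 66.2400 62.2000 47.2400 30.6800 8.6400 2.4800] k=[71 71 62 59 46 27 13 6]
t=8: x=[71.0000 69.9200 62.7200 57.8000 45.2800 27.6000 13.8400 6.8400] k=[69 71 66 59 49 31 12 3]
t=9: x=[69.2400 70.1600 65.7600 58.6400 48.0400 30.8800 13.2000 4.0800] k=[71 69 67 57 52 33 17 6]
t=10: x=[70.7600 69.0000 66.0400 57.6000 50.3200 33.3600 17.6000 7.3200] k=[67 70 69 58 49 34 15 3]
t=11: x=[67.3600 69.5200 67.8000 58.2400 48.2800 33.5200 15.8400 4.4400] k=[70 68 66 55 47 33 20 5]
t=12: x=[69.7600 68.0000 64.9200 55.3600 46.2800 33.1200 19.7600 6.8000] k=[72 70 67 58 42 33 18 10]
t=13: x=[71.7600 69.8800 66.2800 57.1600 42.8400 32.2800 18.8400 10.9600] k=[72 68 68 58 39 31 21 9]
t=14: x=[71.5200 68.4800 66.8000 56.9200 40.3200 30.7600 20.7600 10.4400] k=[72 67 64 58 40 27 20 12]
t=15: x=[71.4000 67.2400 63.6400 56.5600 40.6000 27.7200 19.8800 12.9600] k=[72 66 62 58 37 27 21 11]
t=16: x=[71.2800 66.2400 62.0000 55.9600 38.3200 27.4800 20.5200 12.2000] k=[70 63 59 57 37 28 17 13]
t=17: x=[69.1600 63.3600 59.2400 54.8400 38.3200 27.7600 17.8400 13.4800] k=[71 61 59 52 36 28 18 16]
t=18: x=[69.8000 61.9600 58.4000 50.9200 36.9600 27.7600 18.9600 16.2400] k=[69 62 58 49 39 28 15 14]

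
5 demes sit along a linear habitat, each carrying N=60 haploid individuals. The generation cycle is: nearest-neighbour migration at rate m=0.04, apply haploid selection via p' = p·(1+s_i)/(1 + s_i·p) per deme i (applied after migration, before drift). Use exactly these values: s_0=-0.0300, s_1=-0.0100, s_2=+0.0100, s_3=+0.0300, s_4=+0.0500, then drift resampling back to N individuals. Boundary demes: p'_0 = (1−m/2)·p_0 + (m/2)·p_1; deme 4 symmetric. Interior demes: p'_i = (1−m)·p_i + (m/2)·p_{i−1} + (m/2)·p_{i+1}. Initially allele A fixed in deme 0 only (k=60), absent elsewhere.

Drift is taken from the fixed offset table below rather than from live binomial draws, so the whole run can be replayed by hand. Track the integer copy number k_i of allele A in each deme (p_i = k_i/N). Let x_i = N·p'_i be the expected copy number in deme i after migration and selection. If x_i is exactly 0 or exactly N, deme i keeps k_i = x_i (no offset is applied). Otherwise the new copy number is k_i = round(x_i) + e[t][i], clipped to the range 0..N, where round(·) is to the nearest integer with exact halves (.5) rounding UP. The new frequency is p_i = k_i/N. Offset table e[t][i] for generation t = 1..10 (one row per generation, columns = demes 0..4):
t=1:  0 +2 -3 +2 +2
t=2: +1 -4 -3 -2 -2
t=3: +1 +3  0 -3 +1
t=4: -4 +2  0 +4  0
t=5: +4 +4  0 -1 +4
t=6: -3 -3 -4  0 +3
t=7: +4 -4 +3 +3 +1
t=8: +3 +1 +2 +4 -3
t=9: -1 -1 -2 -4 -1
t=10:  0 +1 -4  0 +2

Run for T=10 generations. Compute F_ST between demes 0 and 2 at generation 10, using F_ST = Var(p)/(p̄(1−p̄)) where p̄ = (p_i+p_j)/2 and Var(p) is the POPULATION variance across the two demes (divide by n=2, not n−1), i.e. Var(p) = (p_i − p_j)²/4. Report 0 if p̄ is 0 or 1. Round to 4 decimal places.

t=0: k=[60 0 0 0 0]
t=1: x=[58.7637 1.1882 0.0000 0.0000 0.0000] k=[59 3 0 0 0]
t=2: x=[57.8168 4.0221 0.0606 0.0000 0.0000] k=[59 0 0 0 0]
t=3: x=[57.7551 1.1684 0.0000 0.0000 0.0000] k=[59 4 0 0 0]
t=4: x=[57.8374 4.9740 0.0808 0.0000 0.0000] k=[54 7 0 0 0]
t=5: x=[52.8709 7.7321 0.1414 0.0000 0.0000] k=[57 12 0 0 0]
t=6: x=[55.9874 12.5599 0.2424 0.0000 0.0000] k=[53 10 0 0 0]
t=7: x=[51.9296 10.5722 0.2020 0.0000 0.0000] k=[56 7 3 0 0]
t=8: x=[54.8791 7.8313 3.0487 0.0618 0.0000] k=[58 9 5 4 0]
t=9: x=[56.9325 9.8172 5.1063 4.0502 0.0840] k=[56 9 3 0 0]
t=10: x=[54.9202 9.7377 3.0890 0.0618 0.0000] k=[55 11 0 0 0]

0.8462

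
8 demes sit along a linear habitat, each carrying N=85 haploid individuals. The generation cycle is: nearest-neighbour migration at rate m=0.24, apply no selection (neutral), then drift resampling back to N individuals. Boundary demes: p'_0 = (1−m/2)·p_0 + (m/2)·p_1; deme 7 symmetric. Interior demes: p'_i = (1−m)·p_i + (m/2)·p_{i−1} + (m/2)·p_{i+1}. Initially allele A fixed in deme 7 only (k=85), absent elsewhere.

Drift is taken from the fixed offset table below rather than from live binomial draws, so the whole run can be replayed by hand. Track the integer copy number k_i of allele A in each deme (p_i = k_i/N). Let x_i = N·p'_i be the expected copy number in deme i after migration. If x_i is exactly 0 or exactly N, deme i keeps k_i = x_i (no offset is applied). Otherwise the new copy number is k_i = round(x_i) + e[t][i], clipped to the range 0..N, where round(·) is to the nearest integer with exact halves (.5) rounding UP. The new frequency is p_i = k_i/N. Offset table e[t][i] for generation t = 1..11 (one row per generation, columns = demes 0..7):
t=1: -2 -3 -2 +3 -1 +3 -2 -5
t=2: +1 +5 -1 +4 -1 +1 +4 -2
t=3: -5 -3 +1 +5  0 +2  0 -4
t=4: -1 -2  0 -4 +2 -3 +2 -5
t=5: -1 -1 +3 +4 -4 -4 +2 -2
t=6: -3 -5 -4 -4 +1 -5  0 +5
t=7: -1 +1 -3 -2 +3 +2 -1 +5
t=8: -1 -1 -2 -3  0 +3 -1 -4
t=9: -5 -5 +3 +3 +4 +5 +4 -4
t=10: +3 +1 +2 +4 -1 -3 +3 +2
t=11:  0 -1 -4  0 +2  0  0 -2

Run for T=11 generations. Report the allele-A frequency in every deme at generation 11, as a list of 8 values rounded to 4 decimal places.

[0.0000, 0.0000, 0.0000, 0.0706, 0.1176, 0.1647, 0.3294, 0.3647]

t=0: k=[0 0 0 0 0 0 0 85]
t=1: x=[0.0000 0.0000 0.0000 0.0000 0.0000 0.0000 10.2000 74.8000] k=[0 0 0 0 0 0 8 70]
t=2: x=[0.0000 0.0000 0.0000 0.0000 0.0000 0.9600 14.4800 62.5600] k=[0 0 0 0 0 2 18 61]
t=3: x=[0.0000 0.0000 0.0000 0.0000 0.2400 3.6800 21.2400 55.8400] k=[0 0 0 0 0 6 21 52]
t=4: x=[0.0000 0.0000 0.0000 0.0000 0.7200 7.0800 22.9200 48.2800] k=[0 0 0 0 3 4 25 43]
t=5: x=[0.0000 0.0000 0.0000 0.3600 2.7600 6.4000 24.6400 40.8400] k=[0 0 0 4 0 2 27 39]
t=6: x=[0.0000 0.0000 0.4800 3.0400 0.7200 4.7600 25.4400 37.5600] k=[0 0 0 0 2 0 25 43]
t=7: x=[0.0000 0.0000 0.0000 0.2400 1.5200 3.2400 24.1600 40.8400] k=[0 0 0 0 5 5 23 46]
t=8: x=[0.0000 0.0000 0.0000 0.6000 4.4000 7.1600 23.6000 43.2400] k=[0 0 0 0 4 10 23 39]
t=9: x=[0.0000 0.0000 0.0000 0.4800 4.2400 10.8400 23.3600 37.0800] k=[0 0 0 3 8 16 27 33]
t=10: x=[0.0000 0.0000 0.3600 3.2400 8.3600 16.3600 26.4000 32.2800] k=[0 0 2 7 7 13 29 34]
t=11: x=[0.0000 0.2400 2.3600 6.4000 7.7200 14.2000 27.6800 33.4000] k=[0 0 0 6 10 14 28 31]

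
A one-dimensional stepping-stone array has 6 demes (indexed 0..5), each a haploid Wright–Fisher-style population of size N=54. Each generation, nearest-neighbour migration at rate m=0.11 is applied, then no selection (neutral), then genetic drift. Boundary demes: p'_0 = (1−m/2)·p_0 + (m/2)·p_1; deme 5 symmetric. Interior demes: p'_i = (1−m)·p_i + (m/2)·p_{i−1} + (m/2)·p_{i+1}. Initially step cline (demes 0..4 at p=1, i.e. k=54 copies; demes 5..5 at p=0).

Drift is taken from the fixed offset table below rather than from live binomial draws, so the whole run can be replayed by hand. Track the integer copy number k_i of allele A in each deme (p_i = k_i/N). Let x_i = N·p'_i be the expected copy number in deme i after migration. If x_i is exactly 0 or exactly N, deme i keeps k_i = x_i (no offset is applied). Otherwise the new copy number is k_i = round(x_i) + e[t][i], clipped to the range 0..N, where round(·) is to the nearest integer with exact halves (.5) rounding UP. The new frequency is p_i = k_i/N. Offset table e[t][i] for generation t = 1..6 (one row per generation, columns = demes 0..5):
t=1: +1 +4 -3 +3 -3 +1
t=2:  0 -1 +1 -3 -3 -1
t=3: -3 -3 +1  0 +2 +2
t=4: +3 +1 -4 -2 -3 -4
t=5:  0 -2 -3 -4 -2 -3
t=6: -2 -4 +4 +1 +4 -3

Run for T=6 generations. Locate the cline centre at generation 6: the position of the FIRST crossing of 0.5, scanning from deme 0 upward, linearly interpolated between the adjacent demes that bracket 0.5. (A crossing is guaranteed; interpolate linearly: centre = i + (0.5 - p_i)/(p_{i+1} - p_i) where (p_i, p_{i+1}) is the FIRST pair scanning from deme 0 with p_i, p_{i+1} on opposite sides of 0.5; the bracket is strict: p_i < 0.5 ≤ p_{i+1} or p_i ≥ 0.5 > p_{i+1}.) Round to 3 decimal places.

4.353

t=0: k=[54 54 54 54 54 0]
t=1: x=[54.0000 54.0000 54.0000 54.0000 51.0300 2.9700] k=[54 54 54 54 48 4]
t=2: x=[54.0000 54.0000 54.0000 53.6700 45.9100 6.4200] k=[54 54 54 51 43 5]
t=3: x=[54.0000 54.0000 53.8350 50.7250 41.3500 7.0900] k=[54 54 54 51 43 9]
t=4: x=[54.0000 54.0000 53.8350 50.7250 41.5700 10.8700] k=[54 54 50 49 39 7]
t=5: x=[54.0000 53.7800 50.1650 48.5050 37.7900 8.7600] k=[54 52 47 45 36 6]
t=6: x=[53.8900 51.8350 47.1650 44.6150 34.8450 7.6500] k=[52 48 51 46 39 5]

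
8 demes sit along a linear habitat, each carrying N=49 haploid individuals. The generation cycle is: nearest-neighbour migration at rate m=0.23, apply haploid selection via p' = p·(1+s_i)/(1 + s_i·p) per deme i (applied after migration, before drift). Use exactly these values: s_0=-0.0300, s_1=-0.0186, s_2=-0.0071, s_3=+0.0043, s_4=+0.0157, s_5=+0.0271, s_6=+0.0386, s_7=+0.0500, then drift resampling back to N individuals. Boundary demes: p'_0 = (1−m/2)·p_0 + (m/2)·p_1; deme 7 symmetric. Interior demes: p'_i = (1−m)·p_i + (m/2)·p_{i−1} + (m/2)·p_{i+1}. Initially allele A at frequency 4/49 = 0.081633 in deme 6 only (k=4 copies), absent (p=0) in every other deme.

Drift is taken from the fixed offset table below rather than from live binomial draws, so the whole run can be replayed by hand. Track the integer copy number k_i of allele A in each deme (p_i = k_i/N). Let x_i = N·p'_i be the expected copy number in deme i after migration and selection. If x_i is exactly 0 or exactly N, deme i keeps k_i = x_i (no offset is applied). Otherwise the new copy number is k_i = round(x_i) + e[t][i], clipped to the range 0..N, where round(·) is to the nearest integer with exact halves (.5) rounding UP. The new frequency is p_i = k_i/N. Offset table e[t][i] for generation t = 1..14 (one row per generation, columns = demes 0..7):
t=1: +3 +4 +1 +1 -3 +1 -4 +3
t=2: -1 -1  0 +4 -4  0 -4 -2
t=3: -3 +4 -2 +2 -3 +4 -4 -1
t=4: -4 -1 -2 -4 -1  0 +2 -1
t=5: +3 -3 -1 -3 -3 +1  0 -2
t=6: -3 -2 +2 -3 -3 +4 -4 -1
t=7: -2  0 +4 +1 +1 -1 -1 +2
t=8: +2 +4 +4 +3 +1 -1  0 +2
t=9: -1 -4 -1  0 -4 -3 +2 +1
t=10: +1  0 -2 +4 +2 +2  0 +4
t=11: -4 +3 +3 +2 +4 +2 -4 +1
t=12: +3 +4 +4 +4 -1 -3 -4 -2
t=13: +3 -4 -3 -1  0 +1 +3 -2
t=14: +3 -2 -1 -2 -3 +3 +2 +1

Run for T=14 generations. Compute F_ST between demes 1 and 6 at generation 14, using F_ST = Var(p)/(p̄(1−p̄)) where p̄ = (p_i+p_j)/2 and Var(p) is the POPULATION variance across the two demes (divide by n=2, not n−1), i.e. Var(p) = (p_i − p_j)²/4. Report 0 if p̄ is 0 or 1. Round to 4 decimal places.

t=0: k=[0 0 0 0 0 0 4 0]
t=1: x=[0.0000 0.0000 0.0000 0.0000 0.0000 0.4723 3.1911 0.4828] k=[0 0 0 0 0 1 0 3]
t=2: x=[0.0000 0.0000 0.0000 0.0000 0.1168 0.7905 0.4776 2.7802] k=[0 0 0 0 0 1 0 1]
t=3: x=[0.0000 0.0000 0.0000 0.0000 0.1168 0.7905 0.2388 0.9284] k=[0 0 0 0 0 5 0 0]
t=4: x=[0.0000 0.0000 0.0000 0.0000 0.5839 3.9459 0.5969 0.0000] k=[0 0 0 0 0 4 3 0]
t=5: x=[0.0000 0.0000 0.0000 0.0000 0.4672 3.5112 2.8707 0.3621] k=[0 0 0 0 0 5 3 0]
t=6: x=[0.0000 0.0000 0.0000 0.0000 0.5839 4.2987 2.9896 0.3621] k=[0 0 0 0 0 8 0 0]
t=7: x=[0.0000 0.0000 0.0000 0.0000 0.9342 6.3055 0.9548 0.0000] k=[0 0 0 0 2 5 0 0]
t=8: x=[0.0000 0.0000 0.0000 0.2310 2.1468 4.1811 0.5969 0.0000] k=[0 0 0 3 3 3 1 0]
t=9: x=[0.0000 0.0000 0.3426 2.6658 3.0442 2.8407 1.1570 0.1207] k=[0 0 0 3 0 0 3 1]
t=10: x=[0.0000 0.0000 0.3426 2.3195 0.3504 0.3543 2.5138 1.2899] k=[0 0 0 6 2 2 3 5]
t=11: x=[0.0000 0.0000 0.6852 4.8688 2.4967 2.1698 3.2273 4.9842] k=[0 0 4 7 6 4 0 6]
t=12: x=[0.0000 0.4515 3.8596 6.5644 5.9661 3.8641 1.1933 5.5455] k=[0 4 8 11 5 1 0 4]
t=13: x=[0.4463 3.9316 7.8380 9.9991 5.3032 1.3804 0.5969 3.7036] k=[3 0 5 9 5 2 4 2]
t=14: x=[2.5795 0.9032 4.8538 8.1090 5.1868 2.6410 3.6664 2.3362] k=[6 0 4 6 2 6 6 3]

0.0652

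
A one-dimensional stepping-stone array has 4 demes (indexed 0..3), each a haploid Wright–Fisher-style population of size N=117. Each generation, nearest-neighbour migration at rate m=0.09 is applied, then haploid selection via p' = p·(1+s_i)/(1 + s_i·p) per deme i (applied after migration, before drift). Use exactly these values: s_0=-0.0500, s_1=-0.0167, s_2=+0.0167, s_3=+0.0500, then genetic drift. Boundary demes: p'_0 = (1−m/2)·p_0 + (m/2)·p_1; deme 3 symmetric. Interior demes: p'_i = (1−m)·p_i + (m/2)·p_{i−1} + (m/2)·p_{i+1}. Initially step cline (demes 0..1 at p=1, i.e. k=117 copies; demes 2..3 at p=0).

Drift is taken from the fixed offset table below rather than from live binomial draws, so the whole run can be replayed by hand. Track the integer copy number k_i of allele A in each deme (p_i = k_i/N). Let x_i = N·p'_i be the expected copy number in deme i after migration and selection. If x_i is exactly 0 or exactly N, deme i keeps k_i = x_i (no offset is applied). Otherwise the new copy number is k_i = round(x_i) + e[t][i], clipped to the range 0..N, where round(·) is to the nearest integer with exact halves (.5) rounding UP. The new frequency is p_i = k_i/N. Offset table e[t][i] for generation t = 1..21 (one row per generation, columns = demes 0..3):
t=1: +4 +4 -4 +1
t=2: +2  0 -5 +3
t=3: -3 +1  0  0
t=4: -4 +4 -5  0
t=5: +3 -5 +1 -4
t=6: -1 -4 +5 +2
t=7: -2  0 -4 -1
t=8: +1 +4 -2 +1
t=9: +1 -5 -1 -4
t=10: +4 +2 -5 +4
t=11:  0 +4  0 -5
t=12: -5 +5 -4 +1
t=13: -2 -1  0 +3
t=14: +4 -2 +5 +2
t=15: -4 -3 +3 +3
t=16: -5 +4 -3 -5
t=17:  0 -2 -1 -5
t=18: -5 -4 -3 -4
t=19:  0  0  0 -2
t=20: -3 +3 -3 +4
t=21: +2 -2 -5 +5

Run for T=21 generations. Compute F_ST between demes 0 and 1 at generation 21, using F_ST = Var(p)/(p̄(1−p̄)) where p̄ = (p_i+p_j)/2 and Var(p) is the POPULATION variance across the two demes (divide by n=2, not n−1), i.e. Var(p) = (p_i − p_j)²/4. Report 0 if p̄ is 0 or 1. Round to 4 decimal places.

0.0060

t=0: k=[117 117 0 0]
t=1: x=[117.0000 111.6497 5.3489 0.0000] k=[117 116 1 0]
t=2: x=[116.9526 110.7714 6.2269 0.0472] k=[117 111 1 3]
t=3: x=[116.7158 106.1554 6.1356 3.0517] k=[114 107 6 3]
t=4: x=[113.5157 102.5582 10.5681 3.2873] k=[110 107 6 3]
t=5: x=[109.5135 102.3759 10.5681 3.2873] k=[113 97 12 0]
t=6: x=[112.0421 93.5811 15.5064 0.5669] k=[111 90 21 3]
t=7: x=[109.7122 87.4698 23.6055 3.9940] k=[108 87 20 3]
t=8: x=[106.5782 84.5365 22.5500 3.9469] k=[108 89 21 5]
t=9: x=[106.6721 86.4161 23.6510 5.9914] k=[108 81 23 2]
t=10: x=[106.2966 79.1752 24.9889 3.0884] k=[110 81 20 7]
t=11: x=[108.2904 79.1299 22.4590 7.9385] k=[108 83 22 3]
t=12: x=[106.3904 80.9614 24.2064 4.0411] k=[101 86 20 5]
t=13: x=[99.5781 83.3024 22.5954 5.9443] k=[98 82 23 9]
t=14: x=[96.4246 79.6380 25.3524 10.0701] k=[100 78 30 12]
t=15: x=[98.2152 76.3846 31.7316 13.3773] k=[94 73 35 16]
t=16: x=[92.0633 71.7686 36.2682 17.5712] k=[87 76 33 13]
t=17: x=[85.3344 74.1035 34.4361 14.5088] k=[85 72 33 10]
t=18: x=[83.1955 70.3585 34.1189 11.5324] k=[78 66 31 8]
t=19: x=[76.1063 64.4780 31.9230 9.4503] k=[76 64 32 7]
t=20: x=[74.0758 62.6101 32.7038 8.5017] k=[71 66 30 13]
t=21: x=[69.3333 64.1173 31.2327 14.3687] k=[71 62 26 19]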